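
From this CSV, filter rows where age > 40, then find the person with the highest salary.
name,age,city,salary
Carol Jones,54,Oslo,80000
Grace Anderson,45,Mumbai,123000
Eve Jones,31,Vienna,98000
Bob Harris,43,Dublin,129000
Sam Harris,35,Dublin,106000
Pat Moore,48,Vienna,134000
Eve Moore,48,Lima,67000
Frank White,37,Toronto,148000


Filter: age > 40
Sort by: salary (descending)

Filtered records (5):
  Pat Moore, age 48, salary $134000
  Bob Harris, age 43, salary $129000
  Grace Anderson, age 45, salary $123000
  Carol Jones, age 54, salary $80000
  Eve Moore, age 48, salary $67000

Highest salary: Pat Moore ($134000)

Pat Moore


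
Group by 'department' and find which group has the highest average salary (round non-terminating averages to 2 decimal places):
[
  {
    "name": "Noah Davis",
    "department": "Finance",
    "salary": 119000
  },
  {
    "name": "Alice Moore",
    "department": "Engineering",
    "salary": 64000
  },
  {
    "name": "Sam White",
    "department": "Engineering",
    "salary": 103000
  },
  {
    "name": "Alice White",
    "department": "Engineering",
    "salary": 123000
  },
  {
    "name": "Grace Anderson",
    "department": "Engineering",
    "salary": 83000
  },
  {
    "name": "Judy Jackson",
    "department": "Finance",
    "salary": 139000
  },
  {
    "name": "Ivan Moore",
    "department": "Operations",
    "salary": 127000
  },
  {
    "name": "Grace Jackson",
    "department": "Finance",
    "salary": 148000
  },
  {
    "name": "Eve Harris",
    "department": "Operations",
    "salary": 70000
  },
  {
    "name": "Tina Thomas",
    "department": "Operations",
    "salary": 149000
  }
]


Group by: department

Groups:
  Engineering: 4 people, avg salary = 373000/4 = $93250
  Finance: 3 people, avg salary = 406000/3 ≈ $135333.33
  Operations: 3 people, avg salary = 346000/3 ≈ $115333.33

Highest average salary: Finance (≈$135333.33)

Finance (≈$135333.33)


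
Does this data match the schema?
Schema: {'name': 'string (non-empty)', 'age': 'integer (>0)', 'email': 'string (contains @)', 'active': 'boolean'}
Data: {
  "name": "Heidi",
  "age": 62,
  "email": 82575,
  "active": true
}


Validating each field against schema:
  name: OK (non-empty string)
  age: OK (positive integer)
  email: FAIL (82575 is not a string)
  active: OK (boolean)

Result: INVALID (1 error: email)

INVALID (1 error: email)


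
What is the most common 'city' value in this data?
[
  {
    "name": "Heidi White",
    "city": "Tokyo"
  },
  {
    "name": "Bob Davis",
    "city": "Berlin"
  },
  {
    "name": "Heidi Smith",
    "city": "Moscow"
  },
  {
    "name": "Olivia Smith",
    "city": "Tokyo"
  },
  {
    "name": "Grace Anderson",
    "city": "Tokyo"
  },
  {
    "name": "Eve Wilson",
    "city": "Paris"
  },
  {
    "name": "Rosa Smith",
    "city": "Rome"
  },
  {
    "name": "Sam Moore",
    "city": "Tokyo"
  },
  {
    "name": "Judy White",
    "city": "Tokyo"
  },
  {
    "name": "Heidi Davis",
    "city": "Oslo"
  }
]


Counting 'city' values across 10 records:

  Tokyo: 5 #####
  Berlin: 1 #
  Moscow: 1 #
  Paris: 1 #
  Rome: 1 #
  Oslo: 1 #

Most common: Tokyo (5 times)

Tokyo (5 times)


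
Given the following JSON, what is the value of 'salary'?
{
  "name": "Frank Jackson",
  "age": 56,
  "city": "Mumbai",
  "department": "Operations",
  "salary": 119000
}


Looking up field 'salary'
Value: 119000

119000


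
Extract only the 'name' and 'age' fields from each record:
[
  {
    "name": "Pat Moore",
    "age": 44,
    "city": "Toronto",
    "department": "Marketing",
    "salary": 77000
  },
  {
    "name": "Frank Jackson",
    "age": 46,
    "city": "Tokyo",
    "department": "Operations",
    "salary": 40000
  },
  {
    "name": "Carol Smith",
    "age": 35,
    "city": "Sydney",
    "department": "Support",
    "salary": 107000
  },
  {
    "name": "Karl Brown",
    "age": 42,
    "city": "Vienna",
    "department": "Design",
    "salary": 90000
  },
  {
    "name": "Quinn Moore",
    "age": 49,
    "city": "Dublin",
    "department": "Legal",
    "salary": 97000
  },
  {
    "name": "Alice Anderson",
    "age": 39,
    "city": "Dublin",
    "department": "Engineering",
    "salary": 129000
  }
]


Original: 6 records with fields: name, age, city, department, salary
Keep: ['name', 'age']
Drop: ['city', 'department', 'salary']
Result: 6 records, 2 fields each

[
  {
    "name": "Pat Moore",
    "age": 44
  },
  {
    "name": "Frank Jackson",
    "age": 46
  },
  {
    "name": "Carol Smith",
    "age": 35
  },
  {
    "name": "Karl Brown",
    "age": 42
  },
  {
    "name": "Quinn Moore",
    "age": 49
  },
  {
    "name": "Alice Anderson",
    "age": 39
  }
]


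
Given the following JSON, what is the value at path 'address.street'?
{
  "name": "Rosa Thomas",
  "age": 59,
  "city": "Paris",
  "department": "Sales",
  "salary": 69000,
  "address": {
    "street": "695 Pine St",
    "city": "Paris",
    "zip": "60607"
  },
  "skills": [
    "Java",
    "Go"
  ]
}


Query: address.street
Path: address -> street
Value: 695 Pine St

695 Pine St


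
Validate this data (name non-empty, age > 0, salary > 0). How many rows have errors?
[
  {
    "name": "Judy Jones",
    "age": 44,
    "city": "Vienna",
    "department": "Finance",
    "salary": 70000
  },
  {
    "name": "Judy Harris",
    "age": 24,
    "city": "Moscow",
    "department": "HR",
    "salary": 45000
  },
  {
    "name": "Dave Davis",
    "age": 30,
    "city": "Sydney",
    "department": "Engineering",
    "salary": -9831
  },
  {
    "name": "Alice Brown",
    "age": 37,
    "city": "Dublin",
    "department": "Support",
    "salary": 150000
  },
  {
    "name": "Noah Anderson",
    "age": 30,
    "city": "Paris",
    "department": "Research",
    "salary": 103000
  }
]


Validating 5 records:
Rules: name non-empty, age > 0, salary > 0

  Row 1 (Judy Jones): OK
  Row 2 (Judy Harris): OK
  Row 3 (Dave Davis): negative salary: -9831
  Row 4 (Alice Brown): OK
  Row 5 (Noah Anderson): OK

Total errors: 1

1 errors


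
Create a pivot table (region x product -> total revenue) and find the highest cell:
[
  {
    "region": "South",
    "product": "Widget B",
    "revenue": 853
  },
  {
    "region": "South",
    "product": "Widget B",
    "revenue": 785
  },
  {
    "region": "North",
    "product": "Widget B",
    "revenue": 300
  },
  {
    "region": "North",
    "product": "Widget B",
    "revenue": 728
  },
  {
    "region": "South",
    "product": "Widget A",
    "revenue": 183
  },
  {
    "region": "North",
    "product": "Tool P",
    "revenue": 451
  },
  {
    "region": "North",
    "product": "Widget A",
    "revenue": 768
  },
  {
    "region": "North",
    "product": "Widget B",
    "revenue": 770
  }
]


Pivot: region (rows) x product (columns) -> total revenue

     Tool P        Widget A      Widget B    
North          451           768          1798  
South            0           183          1638  

Highest: North / Widget B = $1798

North / Widget B = $1798


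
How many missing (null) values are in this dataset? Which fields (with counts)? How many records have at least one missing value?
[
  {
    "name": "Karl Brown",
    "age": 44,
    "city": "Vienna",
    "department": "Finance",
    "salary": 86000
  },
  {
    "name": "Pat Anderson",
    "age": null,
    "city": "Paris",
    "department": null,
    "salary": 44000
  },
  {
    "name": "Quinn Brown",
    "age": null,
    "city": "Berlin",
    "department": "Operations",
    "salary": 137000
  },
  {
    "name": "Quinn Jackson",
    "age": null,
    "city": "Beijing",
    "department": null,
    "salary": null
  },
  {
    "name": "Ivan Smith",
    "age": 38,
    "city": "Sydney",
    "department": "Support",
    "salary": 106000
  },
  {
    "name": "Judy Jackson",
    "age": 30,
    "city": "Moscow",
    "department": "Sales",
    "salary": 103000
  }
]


Checking for missing (null) values in 6 records:

  Karl Brown: complete
  Pat Anderson: age, department
  Quinn Brown: age
  Quinn Jackson: age, department, salary
  Ivan Smith: complete
  Judy Jackson: complete

Per field:
  name: 0 missing
  age: 3 missing
  city: 0 missing
  department: 2 missing
  salary: 1 missing

Total missing values: 6
Records with any missing: 3

6 missing values (age: 3, department: 2, salary: 1); 3 incomplete records


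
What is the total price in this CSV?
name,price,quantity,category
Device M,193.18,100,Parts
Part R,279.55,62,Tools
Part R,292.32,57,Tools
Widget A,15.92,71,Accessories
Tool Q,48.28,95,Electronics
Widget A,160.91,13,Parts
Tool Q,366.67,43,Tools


Computing total price:
Values: [193.18, 279.55, 292.32, 15.92, 48.28, 160.91, 366.67]
Sum = 1356.83

1356.83


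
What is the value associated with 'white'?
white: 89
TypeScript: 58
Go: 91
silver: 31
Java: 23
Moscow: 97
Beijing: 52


Looking up key 'white'
Value: 89

89


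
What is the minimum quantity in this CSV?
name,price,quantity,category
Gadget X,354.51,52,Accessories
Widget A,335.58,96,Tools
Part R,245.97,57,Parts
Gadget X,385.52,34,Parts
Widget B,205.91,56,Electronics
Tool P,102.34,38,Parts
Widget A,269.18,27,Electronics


Computing minimum quantity:
Values: [52, 96, 57, 34, 56, 38, 27]
Min = 27

27


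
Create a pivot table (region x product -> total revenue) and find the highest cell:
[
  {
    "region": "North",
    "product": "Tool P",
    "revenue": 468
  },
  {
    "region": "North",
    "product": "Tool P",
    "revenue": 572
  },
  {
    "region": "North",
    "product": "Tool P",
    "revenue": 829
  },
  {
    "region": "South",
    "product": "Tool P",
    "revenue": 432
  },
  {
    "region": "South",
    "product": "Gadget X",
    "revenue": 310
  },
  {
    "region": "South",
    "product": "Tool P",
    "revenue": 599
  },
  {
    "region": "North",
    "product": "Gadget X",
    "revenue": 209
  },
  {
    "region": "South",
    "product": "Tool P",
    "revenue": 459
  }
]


Pivot: region (rows) x product (columns) -> total revenue

     Gadget X      Tool P      
North          209          1869  
South          310          1490  

Highest: North / Tool P = $1869

North / Tool P = $1869


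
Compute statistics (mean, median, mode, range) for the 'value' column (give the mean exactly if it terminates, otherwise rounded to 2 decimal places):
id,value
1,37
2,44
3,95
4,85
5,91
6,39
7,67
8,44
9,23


Data: [37, 44, 95, 85, 91, 39, 67, 44, 23]
Count: 9
Sum: 525
Mean: 525/9 ≈ 58.33 (rounded to 2 decimal places)
Sorted: [23, 37, 39, 44, 44, 67, 85, 91, 95]
Median: 44.0
Mode: 44 (2 times)
Range: 95 - 23 = 72
Min: 23, Max: 95

mean≈58.33, median=44.0, mode=44, range=72


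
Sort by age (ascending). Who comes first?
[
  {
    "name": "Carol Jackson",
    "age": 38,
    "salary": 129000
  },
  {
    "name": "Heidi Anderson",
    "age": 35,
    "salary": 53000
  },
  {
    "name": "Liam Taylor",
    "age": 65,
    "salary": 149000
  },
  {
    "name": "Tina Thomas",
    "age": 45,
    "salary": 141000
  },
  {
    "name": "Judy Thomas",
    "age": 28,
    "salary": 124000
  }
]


Sort by: age (ascending)

Sorted order:
  1. Judy Thomas (age = 28)
  2. Heidi Anderson (age = 35)
  3. Carol Jackson (age = 38)
  4. Tina Thomas (age = 45)
  5. Liam Taylor (age = 65)

First: Judy Thomas

Judy Thomas


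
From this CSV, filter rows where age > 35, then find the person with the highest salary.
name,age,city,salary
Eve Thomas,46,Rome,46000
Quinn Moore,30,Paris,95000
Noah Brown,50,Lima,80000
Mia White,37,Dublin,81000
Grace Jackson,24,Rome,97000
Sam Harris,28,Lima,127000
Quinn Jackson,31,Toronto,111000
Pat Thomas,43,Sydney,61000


Filter: age > 35
Sort by: salary (descending)

Filtered records (4):
  Mia White, age 37, salary $81000
  Noah Brown, age 50, salary $80000
  Pat Thomas, age 43, salary $61000
  Eve Thomas, age 46, salary $46000

Highest salary: Mia White ($81000)

Mia White


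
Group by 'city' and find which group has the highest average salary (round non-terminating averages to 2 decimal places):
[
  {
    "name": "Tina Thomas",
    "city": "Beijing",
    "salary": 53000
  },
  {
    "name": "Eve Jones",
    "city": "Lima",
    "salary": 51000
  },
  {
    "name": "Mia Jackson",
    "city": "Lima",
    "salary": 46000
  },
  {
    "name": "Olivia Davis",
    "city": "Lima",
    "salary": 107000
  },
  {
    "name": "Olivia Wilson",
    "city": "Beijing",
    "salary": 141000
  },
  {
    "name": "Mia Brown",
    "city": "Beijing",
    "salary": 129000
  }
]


Group by: city

Groups:
  Beijing: 3 people, avg salary = 323000/3 ≈ $107666.67
  Lima: 3 people, avg salary = 204000/3 = $68000

Highest average salary: Beijing (≈$107666.67)

Beijing (≈$107666.67)


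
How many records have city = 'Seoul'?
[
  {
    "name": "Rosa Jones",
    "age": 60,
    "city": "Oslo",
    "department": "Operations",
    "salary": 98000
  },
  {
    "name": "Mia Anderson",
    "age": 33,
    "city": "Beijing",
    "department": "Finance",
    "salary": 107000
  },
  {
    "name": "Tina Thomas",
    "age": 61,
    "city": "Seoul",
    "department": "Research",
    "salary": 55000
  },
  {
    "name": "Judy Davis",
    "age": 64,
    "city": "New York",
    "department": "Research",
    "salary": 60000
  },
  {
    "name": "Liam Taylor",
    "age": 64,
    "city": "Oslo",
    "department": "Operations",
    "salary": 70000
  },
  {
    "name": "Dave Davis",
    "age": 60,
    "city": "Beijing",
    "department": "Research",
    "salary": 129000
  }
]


Data: 6 records
Condition: city = 'Seoul'

Checking each record:
  Rosa Jones: Oslo
  Mia Anderson: Beijing
  Tina Thomas: Seoul MATCH
  Judy Davis: New York
  Liam Taylor: Oslo
  Dave Davis: Beijing

Count: 1

1


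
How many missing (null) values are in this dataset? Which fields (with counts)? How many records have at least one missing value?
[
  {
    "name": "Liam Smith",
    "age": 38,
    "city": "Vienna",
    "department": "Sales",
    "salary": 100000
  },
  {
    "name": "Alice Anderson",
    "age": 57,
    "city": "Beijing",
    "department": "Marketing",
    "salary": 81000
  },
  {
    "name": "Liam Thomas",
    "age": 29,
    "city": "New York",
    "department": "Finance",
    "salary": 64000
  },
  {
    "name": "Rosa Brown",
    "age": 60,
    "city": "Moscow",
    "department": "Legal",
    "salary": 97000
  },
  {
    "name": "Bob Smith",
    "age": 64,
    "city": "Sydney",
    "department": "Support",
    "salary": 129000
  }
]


Checking for missing (null) values in 5 records:

  Liam Smith: complete
  Alice Anderson: complete
  Liam Thomas: complete
  Rosa Brown: complete
  Bob Smith: complete

Per field:
  name: 0 missing
  age: 0 missing
  city: 0 missing
  department: 0 missing
  salary: 0 missing

Total missing values: 0
Records with any missing: 0

0 missing values (none); 0 incomplete records


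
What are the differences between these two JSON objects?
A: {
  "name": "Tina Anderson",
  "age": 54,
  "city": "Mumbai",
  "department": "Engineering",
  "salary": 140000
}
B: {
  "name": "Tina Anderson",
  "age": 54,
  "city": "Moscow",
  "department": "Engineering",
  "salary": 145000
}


Comparing each field (in key order):
  name: same
  age: same
  city: DIFFERENT
  department: same
  salary: DIFFERENT
Differences:
  city: Mumbai -> Moscow
  salary: 140000 -> 145000

2 field(s) changed

2 changes: city, salary


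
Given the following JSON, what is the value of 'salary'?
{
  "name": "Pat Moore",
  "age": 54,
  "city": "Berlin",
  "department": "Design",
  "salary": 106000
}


Looking up field 'salary'
Value: 106000

106000


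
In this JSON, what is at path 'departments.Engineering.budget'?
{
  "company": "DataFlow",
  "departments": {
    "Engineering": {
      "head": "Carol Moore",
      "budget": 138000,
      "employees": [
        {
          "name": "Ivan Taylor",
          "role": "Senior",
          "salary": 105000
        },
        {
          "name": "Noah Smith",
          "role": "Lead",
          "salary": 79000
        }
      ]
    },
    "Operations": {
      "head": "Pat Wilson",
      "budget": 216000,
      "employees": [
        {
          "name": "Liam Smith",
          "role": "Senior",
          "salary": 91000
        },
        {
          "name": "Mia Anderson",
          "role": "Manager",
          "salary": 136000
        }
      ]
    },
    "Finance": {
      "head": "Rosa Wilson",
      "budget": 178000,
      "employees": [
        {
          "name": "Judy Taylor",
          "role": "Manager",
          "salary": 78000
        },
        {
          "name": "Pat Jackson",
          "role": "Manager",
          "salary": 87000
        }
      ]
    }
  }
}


Path: departments.Engineering.budget

Navigate:
  -> departments
  -> Engineering
  -> budget = 138000

138000


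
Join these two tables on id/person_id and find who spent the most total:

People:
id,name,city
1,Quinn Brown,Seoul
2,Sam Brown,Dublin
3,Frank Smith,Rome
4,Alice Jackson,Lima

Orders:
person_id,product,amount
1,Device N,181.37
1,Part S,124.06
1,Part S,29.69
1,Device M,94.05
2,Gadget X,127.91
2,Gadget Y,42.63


Join on: people.id = orders.person_id

Joined rows:
  Quinn Brown (Seoul) bought Device N for $181.37
  Quinn Brown (Seoul) bought Part S for $124.06
  Quinn Brown (Seoul) bought Part S for $29.69
  Quinn Brown (Seoul) bought Device M for $94.05
  Sam Brown (Dublin) bought Gadget X for $127.91
  Sam Brown (Dublin) bought Gadget Y for $42.63

Total per person:
  Quinn Brown: $429.17
  Sam Brown: $170.54

Top spender: Quinn Brown ($429.17)

Quinn Brown ($429.17)


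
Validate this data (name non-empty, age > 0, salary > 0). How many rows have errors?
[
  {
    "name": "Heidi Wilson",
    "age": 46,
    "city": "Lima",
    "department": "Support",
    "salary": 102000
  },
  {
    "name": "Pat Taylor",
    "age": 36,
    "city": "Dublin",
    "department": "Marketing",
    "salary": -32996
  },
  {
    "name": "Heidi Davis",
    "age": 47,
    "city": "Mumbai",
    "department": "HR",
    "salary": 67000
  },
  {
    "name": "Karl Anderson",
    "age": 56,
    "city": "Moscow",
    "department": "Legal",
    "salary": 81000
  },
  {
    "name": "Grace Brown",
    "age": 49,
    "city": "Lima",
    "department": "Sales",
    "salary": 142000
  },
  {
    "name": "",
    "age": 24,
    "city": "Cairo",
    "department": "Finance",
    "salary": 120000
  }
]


Validating 6 records:
Rules: name non-empty, age > 0, salary > 0

  Row 1 (Heidi Wilson): OK
  Row 2 (Pat Taylor): negative salary: -32996
  Row 3 (Heidi Davis): OK
  Row 4 (Karl Anderson): OK
  Row 5 (Grace Brown): OK
  Row 6 (???): empty name

Total errors: 2

2 errors


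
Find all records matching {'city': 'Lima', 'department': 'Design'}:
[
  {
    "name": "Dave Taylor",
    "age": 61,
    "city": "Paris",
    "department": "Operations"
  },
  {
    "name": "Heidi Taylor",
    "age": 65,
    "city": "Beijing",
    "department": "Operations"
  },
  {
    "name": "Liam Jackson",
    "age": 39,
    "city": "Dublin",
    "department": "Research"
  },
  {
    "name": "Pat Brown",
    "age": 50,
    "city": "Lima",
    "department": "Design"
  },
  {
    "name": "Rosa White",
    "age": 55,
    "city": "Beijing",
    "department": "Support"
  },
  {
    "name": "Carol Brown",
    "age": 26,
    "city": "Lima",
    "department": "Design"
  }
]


Search criteria: {'city': 'Lima', 'department': 'Design'}

Checking 6 records:
  Dave Taylor: {city: Paris, department: Operations}
  Heidi Taylor: {city: Beijing, department: Operations}
  Liam Jackson: {city: Dublin, department: Research}
  Pat Brown: {city: Lima, department: Design} <-- MATCH
  Rosa White: {city: Beijing, department: Support}
  Carol Brown: {city: Lima, department: Design} <-- MATCH

Matches: ["Pat Brown", "Carol Brown"]

["Pat Brown", "Carol Brown"]


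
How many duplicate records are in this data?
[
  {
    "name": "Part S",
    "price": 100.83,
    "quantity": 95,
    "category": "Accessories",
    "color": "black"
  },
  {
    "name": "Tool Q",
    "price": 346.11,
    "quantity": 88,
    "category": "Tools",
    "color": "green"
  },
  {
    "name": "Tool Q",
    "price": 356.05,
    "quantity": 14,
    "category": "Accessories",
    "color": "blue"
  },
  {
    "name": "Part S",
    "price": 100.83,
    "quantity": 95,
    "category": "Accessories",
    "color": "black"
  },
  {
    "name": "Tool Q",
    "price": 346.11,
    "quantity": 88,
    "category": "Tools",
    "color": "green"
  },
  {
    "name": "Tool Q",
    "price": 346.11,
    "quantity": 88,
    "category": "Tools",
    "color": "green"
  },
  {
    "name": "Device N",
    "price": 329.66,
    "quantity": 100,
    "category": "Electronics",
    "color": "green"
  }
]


Checking 7 records for duplicates:

  Row 1: Part S ($100.83, qty 95)
  Row 2: Tool Q ($346.11, qty 88)
  Row 3: Tool Q ($356.05, qty 14)
  Row 4: Part S ($100.83, qty 95) <-- DUPLICATE
  Row 5: Tool Q ($346.11, qty 88) <-- DUPLICATE
  Row 6: Tool Q ($346.11, qty 88) <-- DUPLICATE
  Row 7: Device N ($329.66, qty 100)

Duplicates found: 3
Unique records: 4

3 duplicates, 4 unique


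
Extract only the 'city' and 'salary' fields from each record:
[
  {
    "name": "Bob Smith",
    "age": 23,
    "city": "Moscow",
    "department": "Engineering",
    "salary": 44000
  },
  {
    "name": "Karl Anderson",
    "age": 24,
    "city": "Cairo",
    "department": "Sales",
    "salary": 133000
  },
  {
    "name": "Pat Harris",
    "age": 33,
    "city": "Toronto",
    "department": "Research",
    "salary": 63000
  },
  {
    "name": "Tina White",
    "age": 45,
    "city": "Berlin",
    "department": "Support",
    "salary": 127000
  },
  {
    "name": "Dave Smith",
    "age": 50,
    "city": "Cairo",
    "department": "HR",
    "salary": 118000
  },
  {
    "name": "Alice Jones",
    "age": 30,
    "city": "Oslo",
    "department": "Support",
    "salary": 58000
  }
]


Original: 6 records with fields: name, age, city, department, salary
Keep: ['city', 'salary']
Drop: ['name', 'age', 'department']
Result: 6 records, 2 fields each

[
  {
    "city": "Moscow",
    "salary": 44000
  },
  {
    "city": "Cairo",
    "salary": 133000
  },
  {
    "city": "Toronto",
    "salary": 63000
  },
  {
    "city": "Berlin",
    "salary": 127000
  },
  {
    "city": "Cairo",
    "salary": 118000
  },
  {
    "city": "Oslo",
    "salary": 58000
  }
]


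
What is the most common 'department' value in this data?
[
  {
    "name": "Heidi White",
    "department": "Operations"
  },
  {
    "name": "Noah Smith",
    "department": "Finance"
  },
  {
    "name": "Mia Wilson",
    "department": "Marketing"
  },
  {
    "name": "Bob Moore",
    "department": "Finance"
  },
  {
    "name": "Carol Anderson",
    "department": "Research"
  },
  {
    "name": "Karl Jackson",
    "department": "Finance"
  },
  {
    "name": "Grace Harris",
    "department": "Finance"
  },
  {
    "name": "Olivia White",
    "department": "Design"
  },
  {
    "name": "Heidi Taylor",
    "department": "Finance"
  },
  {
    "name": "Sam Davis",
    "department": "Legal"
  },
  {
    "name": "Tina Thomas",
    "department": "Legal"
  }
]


Counting 'department' values across 11 records:

  Finance: 5 #####
  Legal: 2 ##
  Operations: 1 #
  Marketing: 1 #
  Research: 1 #
  Design: 1 #

Most common: Finance (5 times)

Finance (5 times)


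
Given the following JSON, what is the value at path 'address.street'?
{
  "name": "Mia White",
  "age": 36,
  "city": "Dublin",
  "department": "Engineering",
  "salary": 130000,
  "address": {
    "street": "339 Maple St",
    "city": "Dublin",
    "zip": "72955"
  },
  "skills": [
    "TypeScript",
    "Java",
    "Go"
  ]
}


Query: address.street
Path: address -> street
Value: 339 Maple St

339 Maple St


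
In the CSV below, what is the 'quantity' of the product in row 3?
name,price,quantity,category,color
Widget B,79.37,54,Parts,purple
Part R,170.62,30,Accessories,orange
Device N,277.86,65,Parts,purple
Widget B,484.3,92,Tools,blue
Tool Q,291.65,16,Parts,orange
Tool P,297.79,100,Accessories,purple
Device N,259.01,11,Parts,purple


Query: Row 3 ('Device N'), column 'quantity'
Value: 65

65


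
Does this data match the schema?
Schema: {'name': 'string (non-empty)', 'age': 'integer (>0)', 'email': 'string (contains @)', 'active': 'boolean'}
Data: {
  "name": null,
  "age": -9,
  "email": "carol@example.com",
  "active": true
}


Validating each field against schema:
  name: FAIL (null is not a string)
  age: FAIL (-9 is not > 0)
  email: OK (string with @)
  active: OK (boolean)

Result: INVALID (2 errors: name, age)

INVALID (2 errors: name, age)


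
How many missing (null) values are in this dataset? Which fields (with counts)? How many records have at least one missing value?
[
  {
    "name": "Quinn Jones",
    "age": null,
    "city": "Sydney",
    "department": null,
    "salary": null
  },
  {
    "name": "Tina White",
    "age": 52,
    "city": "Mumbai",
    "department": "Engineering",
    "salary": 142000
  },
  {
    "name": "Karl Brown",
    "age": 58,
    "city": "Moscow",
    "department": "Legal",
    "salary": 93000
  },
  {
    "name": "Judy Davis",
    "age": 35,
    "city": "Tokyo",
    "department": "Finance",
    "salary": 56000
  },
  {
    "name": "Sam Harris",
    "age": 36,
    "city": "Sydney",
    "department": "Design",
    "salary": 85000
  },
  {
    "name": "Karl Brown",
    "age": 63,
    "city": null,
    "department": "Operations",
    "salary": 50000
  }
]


Checking for missing (null) values in 6 records:

  Quinn Jones: age, department, salary
  Tina White: complete
  Karl Brown: complete
  Judy Davis: complete
  Sam Harris: complete
  Karl Brown: city

Per field:
  name: 0 missing
  age: 1 missing
  city: 1 missing
  department: 1 missing
  salary: 1 missing

Total missing values: 4
Records with any missing: 2

4 missing values (age: 1, city: 1, department: 1, salary: 1); 2 incomplete records


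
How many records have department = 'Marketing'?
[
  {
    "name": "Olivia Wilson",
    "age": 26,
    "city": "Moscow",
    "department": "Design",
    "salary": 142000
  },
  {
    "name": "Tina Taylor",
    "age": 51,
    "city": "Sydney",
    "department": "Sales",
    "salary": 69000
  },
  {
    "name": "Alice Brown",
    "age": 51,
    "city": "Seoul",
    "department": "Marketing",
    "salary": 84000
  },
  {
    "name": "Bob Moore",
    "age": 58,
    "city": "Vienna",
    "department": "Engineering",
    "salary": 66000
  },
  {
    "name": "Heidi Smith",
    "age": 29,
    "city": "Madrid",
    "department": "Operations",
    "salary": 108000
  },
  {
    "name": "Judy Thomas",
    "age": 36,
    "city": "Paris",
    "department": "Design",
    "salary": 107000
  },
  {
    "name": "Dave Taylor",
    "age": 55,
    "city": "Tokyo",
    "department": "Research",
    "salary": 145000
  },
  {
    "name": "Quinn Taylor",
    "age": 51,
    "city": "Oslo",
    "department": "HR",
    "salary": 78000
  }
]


Data: 8 records
Condition: department = 'Marketing'

Checking each record:
  Olivia Wilson: Design
  Tina Taylor: Sales
  Alice Brown: Marketing MATCH
  Bob Moore: Engineering
  Heidi Smith: Operations
  Judy Thomas: Design
  Dave Taylor: Research
  Quinn Taylor: HR

Count: 1

1


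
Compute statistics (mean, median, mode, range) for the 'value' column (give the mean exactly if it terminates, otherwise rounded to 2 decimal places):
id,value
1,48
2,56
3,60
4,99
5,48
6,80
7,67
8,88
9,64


Data: [48, 56, 60, 99, 48, 80, 67, 88, 64]
Count: 9
Sum: 610
Mean: 610/9 ≈ 67.78 (rounded to 2 decimal places)
Sorted: [48, 48, 56, 60, 64, 67, 80, 88, 99]
Median: 64.0
Mode: 48 (2 times)
Range: 99 - 48 = 51
Min: 48, Max: 99

mean≈67.78, median=64.0, mode=48, range=51


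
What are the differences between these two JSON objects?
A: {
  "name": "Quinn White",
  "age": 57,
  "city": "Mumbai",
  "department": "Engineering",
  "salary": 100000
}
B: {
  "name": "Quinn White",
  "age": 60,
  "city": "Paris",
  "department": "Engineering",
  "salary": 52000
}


Comparing each field (in key order):
  name: same
  age: DIFFERENT
  city: DIFFERENT
  department: same
  salary: DIFFERENT
Differences:
  age: 57 -> 60
  city: Mumbai -> Paris
  salary: 100000 -> 52000

3 field(s) changed

3 changes: age, city, salary


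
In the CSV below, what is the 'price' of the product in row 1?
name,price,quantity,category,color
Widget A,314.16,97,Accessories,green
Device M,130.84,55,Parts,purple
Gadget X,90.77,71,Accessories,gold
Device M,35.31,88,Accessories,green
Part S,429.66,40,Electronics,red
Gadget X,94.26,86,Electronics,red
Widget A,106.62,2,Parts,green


Query: Row 1 ('Widget A'), column 'price'
Value: 314.16

314.16


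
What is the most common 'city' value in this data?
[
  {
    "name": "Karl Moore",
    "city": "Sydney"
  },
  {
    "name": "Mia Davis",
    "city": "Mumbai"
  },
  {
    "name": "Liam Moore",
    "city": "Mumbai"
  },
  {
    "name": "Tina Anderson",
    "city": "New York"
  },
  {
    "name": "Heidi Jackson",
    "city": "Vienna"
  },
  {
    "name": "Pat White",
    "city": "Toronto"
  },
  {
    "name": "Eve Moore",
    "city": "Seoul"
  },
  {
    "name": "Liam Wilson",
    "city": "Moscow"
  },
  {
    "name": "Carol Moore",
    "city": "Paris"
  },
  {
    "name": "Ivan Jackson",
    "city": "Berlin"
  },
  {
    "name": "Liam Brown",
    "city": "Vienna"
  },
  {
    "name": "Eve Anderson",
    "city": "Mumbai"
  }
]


Counting 'city' values across 12 records:

  Mumbai: 3 ###
  Vienna: 2 ##
  Sydney: 1 #
  New York: 1 #
  Toronto: 1 #
  Seoul: 1 #
  Moscow: 1 #
  Paris: 1 #
  Berlin: 1 #

Most common: Mumbai (3 times)

Mumbai (3 times)


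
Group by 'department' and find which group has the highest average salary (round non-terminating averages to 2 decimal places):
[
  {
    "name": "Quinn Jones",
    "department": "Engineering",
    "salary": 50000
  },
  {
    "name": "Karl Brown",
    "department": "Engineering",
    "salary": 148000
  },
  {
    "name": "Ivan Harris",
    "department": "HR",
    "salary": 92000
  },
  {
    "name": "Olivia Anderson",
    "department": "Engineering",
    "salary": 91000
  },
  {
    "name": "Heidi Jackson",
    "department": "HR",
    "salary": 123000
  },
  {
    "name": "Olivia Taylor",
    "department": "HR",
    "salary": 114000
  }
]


Group by: department

Groups:
  Engineering: 3 people, avg salary = 289000/3 ≈ $96333.33
  HR: 3 people, avg salary = 329000/3 ≈ $109666.67

Highest average salary: HR (≈$109666.67)

HR (≈$109666.67)


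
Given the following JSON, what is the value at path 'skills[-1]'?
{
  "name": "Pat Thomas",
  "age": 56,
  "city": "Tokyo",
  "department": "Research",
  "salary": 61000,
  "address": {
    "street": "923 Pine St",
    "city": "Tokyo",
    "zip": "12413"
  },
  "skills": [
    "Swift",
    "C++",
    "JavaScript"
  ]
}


Query: skills[-1]
Path: skills -> last element
Value: JavaScript

JavaScript


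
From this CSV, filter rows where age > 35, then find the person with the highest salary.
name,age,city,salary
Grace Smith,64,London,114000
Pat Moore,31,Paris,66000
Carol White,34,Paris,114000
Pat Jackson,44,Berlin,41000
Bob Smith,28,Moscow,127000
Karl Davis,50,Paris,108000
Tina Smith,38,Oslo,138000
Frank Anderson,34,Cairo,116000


Filter: age > 35
Sort by: salary (descending)

Filtered records (4):
  Tina Smith, age 38, salary $138000
  Grace Smith, age 64, salary $114000
  Karl Davis, age 50, salary $108000
  Pat Jackson, age 44, salary $41000

Highest salary: Tina Smith ($138000)

Tina Smith


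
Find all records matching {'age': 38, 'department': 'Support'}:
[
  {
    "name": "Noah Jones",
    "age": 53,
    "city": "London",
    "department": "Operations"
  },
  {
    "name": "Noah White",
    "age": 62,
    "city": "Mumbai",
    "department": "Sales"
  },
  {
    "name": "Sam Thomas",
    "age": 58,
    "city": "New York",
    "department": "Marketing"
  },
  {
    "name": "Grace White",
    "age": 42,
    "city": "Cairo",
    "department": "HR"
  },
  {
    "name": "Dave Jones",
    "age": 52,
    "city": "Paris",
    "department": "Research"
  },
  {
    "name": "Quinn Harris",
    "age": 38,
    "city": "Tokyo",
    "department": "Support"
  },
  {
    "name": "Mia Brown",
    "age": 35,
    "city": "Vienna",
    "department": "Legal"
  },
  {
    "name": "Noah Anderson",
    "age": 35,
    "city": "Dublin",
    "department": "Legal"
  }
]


Search criteria: {'age': 38, 'department': 'Support'}

Checking 8 records:
  Noah Jones: {age: 53, department: Operations}
  Noah White: {age: 62, department: Sales}
  Sam Thomas: {age: 58, department: Marketing}
  Grace White: {age: 42, department: HR}
  Dave Jones: {age: 52, department: Research}
  Quinn Harris: {age: 38, department: Support} <-- MATCH
  Mia Brown: {age: 35, department: Legal}
  Noah Anderson: {age: 35, department: Legal}

Matches: ["Quinn Harris"]

["Quinn Harris"]


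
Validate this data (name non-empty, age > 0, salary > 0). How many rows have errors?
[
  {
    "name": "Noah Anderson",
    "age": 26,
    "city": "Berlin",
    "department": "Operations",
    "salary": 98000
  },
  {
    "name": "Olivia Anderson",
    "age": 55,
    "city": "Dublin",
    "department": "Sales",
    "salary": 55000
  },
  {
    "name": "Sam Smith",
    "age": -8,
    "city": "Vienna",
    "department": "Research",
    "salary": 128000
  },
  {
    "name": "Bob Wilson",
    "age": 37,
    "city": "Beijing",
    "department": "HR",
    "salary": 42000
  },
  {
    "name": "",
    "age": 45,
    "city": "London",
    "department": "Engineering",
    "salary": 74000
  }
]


Validating 5 records:
Rules: name non-empty, age > 0, salary > 0

  Row 1 (Noah Anderson): OK
  Row 2 (Olivia Anderson): OK
  Row 3 (Sam Smith): negative age: -8
  Row 4 (Bob Wilson): OK
  Row 5 (???): empty name

Total errors: 2

2 errors


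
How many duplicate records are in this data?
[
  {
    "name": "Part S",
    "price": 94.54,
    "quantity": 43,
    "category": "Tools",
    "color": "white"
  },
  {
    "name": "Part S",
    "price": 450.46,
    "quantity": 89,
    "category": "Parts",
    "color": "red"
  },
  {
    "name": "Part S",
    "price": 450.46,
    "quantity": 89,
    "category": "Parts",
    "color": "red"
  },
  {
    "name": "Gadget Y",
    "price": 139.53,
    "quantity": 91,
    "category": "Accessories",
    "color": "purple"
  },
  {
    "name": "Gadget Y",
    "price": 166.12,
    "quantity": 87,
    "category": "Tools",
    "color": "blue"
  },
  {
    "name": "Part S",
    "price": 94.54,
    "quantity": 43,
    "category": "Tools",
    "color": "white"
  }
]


Checking 6 records for duplicates:

  Row 1: Part S ($94.54, qty 43)
  Row 2: Part S ($450.46, qty 89)
  Row 3: Part S ($450.46, qty 89) <-- DUPLICATE
  Row 4: Gadget Y ($139.53, qty 91)
  Row 5: Gadget Y ($166.12, qty 87)
  Row 6: Part S ($94.54, qty 43) <-- DUPLICATE

Duplicates found: 2
Unique records: 4

2 duplicates, 4 unique


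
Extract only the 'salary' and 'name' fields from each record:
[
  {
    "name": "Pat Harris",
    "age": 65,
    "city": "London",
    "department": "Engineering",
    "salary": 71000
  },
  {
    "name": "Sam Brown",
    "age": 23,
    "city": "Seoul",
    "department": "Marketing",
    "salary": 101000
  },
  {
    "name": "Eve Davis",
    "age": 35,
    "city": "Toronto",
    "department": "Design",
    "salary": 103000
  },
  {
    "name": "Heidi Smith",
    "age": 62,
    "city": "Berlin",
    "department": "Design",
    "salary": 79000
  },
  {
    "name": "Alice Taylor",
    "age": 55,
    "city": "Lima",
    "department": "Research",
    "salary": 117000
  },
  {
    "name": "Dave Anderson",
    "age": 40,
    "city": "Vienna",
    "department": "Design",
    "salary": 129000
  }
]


Original: 6 records with fields: name, age, city, department, salary
Keep: ['salary', 'name']
Drop: ['age', 'city', 'department']
Result: 6 records, 2 fields each

[
  {
    "salary": 71000,
    "name": "Pat Harris"
  },
  {
    "salary": 101000,
    "name": "Sam Brown"
  },
  {
    "salary": 103000,
    "name": "Eve Davis"
  },
  {
    "salary": 79000,
    "name": "Heidi Smith"
  },
  {
    "salary": 117000,
    "name": "Alice Taylor"
  },
  {
    "salary": 129000,
    "name": "Dave Anderson"
  }
]


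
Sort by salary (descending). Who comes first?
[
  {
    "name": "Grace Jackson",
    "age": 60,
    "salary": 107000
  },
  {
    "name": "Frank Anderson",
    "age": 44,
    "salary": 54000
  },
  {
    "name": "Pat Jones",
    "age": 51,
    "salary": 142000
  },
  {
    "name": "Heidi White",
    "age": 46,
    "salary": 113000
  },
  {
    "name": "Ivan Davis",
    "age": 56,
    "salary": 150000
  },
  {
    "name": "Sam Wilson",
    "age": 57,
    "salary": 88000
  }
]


Sort by: salary (descending)

Sorted order:
  1. Ivan Davis (salary = 150000)
  2. Pat Jones (salary = 142000)
  3. Heidi White (salary = 113000)
  4. Grace Jackson (salary = 107000)
  5. Sam Wilson (salary = 88000)
  6. Frank Anderson (salary = 54000)

First: Ivan Davis

Ivan Davis


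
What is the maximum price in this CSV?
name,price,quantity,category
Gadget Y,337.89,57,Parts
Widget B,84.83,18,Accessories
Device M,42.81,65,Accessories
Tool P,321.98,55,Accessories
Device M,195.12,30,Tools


Computing maximum price:
Values: [337.89, 84.83, 42.81, 321.98, 195.12]
Max = 337.89

337.89


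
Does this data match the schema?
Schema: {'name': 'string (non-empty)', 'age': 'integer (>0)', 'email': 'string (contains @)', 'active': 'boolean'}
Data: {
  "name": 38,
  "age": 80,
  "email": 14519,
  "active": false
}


Validating each field against schema:
  name: FAIL (38 is not a string)
  age: OK (positive integer)
  email: FAIL (14519 is not a string)
  active: OK (boolean)

Result: INVALID (2 errors: name, email)

INVALID (2 errors: name, email)


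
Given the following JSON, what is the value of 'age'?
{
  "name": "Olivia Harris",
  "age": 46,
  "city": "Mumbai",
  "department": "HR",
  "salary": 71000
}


Looking up field 'age'
Value: 46

46


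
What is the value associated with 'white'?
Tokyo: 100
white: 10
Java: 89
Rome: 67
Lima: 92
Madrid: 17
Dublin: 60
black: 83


Looking up key 'white'
Value: 10

10


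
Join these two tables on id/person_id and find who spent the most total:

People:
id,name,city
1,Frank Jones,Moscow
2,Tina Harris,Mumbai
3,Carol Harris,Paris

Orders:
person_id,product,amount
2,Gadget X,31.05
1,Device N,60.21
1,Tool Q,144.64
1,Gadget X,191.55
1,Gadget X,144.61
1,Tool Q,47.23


Join on: people.id = orders.person_id

Joined rows:
  Tina Harris (Mumbai) bought Gadget X for $31.05
  Frank Jones (Moscow) bought Device N for $60.21
  Frank Jones (Moscow) bought Tool Q for $144.64
  Frank Jones (Moscow) bought Gadget X for $191.55
  Frank Jones (Moscow) bought Gadget X for $144.61
  Frank Jones (Moscow) bought Tool Q for $47.23

Total per person:
  Frank Jones: $588.24
  Tina Harris: $31.05

Top spender: Frank Jones ($588.24)

Frank Jones ($588.24)


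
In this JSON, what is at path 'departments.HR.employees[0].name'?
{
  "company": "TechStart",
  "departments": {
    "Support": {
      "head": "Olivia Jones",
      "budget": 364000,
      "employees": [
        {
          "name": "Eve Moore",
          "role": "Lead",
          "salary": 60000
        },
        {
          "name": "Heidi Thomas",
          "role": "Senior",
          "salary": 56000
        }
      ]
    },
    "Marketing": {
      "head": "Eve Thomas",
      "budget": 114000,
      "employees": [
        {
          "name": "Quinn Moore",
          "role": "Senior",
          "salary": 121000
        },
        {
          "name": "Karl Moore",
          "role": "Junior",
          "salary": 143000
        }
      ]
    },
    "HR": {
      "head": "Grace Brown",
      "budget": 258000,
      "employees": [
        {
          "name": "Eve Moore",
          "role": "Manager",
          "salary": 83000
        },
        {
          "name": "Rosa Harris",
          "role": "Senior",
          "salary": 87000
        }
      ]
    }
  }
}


Path: departments.HR.employees[0].name

Navigate:
  -> departments
  -> HR
  -> employees[0].name = 'Eve Moore'

Eve Moore


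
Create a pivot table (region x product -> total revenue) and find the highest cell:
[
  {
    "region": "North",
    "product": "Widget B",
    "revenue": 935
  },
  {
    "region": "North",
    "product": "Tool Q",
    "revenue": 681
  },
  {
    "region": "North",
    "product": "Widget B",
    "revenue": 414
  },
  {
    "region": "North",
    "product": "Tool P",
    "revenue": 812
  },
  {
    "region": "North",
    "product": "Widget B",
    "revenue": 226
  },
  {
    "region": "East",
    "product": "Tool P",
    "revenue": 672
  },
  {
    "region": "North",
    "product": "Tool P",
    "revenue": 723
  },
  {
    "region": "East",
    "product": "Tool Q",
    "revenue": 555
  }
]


Pivot: region (rows) x product (columns) -> total revenue

     Tool P        Tool Q        Widget B    
East           672           555             0  
North         1535           681          1575  

Highest: North / Widget B = $1575

North / Widget B = $1575
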